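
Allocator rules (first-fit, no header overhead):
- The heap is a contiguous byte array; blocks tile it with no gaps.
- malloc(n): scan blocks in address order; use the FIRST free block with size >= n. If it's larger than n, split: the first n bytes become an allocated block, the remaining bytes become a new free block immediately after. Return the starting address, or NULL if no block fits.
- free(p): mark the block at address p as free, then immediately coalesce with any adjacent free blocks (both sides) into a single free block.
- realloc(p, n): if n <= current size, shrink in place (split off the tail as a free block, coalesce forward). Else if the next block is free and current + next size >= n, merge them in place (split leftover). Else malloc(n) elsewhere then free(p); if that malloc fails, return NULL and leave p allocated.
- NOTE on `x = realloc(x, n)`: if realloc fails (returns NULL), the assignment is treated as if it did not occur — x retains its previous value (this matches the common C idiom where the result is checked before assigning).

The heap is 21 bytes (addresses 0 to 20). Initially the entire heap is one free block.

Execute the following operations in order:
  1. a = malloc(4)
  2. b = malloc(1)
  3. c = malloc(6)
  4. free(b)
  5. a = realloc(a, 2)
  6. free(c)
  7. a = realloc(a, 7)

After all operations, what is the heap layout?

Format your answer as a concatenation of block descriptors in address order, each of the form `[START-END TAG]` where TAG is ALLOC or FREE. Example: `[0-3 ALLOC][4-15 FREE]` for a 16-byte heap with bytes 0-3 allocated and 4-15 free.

Answer: [0-6 ALLOC][7-20 FREE]

Derivation:
Op 1: a = malloc(4) -> a = 0; heap: [0-3 ALLOC][4-20 FREE]
Op 2: b = malloc(1) -> b = 4; heap: [0-3 ALLOC][4-4 ALLOC][5-20 FREE]
Op 3: c = malloc(6) -> c = 5; heap: [0-3 ALLOC][4-4 ALLOC][5-10 ALLOC][11-20 FREE]
Op 4: free(b) -> (freed b); heap: [0-3 ALLOC][4-4 FREE][5-10 ALLOC][11-20 FREE]
Op 5: a = realloc(a, 2) -> a = 0; heap: [0-1 ALLOC][2-4 FREE][5-10 ALLOC][11-20 FREE]
Op 6: free(c) -> (freed c); heap: [0-1 ALLOC][2-20 FREE]
Op 7: a = realloc(a, 7) -> a = 0; heap: [0-6 ALLOC][7-20 FREE]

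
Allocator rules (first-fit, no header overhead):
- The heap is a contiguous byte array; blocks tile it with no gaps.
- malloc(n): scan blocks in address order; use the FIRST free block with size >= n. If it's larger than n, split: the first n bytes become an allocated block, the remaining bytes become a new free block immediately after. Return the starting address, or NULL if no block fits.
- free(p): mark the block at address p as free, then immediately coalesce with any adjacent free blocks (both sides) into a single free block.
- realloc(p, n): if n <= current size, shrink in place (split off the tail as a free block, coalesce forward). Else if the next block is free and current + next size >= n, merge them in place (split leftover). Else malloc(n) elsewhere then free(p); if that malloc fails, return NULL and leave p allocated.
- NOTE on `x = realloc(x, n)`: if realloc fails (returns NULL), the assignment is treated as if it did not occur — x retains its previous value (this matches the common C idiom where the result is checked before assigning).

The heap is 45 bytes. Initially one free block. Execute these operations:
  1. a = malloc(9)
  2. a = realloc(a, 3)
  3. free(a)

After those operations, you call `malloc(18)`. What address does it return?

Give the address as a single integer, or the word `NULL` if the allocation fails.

Answer: 0

Derivation:
Op 1: a = malloc(9) -> a = 0; heap: [0-8 ALLOC][9-44 FREE]
Op 2: a = realloc(a, 3) -> a = 0; heap: [0-2 ALLOC][3-44 FREE]
Op 3: free(a) -> (freed a); heap: [0-44 FREE]
malloc(18): first-fit scan over [0-44 FREE] -> 0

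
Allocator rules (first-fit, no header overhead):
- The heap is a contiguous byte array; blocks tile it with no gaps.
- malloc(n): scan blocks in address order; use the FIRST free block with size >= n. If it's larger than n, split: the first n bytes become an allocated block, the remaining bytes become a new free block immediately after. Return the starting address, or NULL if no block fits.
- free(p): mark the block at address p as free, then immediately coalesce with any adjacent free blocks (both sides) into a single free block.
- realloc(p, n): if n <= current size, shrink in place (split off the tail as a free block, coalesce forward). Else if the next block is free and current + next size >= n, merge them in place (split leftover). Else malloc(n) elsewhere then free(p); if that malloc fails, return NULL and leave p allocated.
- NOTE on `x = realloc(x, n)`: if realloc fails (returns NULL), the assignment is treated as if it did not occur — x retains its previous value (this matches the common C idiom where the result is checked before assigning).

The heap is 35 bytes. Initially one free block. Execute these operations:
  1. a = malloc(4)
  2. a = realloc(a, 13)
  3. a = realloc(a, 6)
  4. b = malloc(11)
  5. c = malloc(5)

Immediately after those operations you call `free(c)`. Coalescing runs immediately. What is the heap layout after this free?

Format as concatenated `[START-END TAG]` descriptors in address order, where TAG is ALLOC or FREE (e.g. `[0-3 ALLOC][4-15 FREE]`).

Op 1: a = malloc(4) -> a = 0; heap: [0-3 ALLOC][4-34 FREE]
Op 2: a = realloc(a, 13) -> a = 0; heap: [0-12 ALLOC][13-34 FREE]
Op 3: a = realloc(a, 6) -> a = 0; heap: [0-5 ALLOC][6-34 FREE]
Op 4: b = malloc(11) -> b = 6; heap: [0-5 ALLOC][6-16 ALLOC][17-34 FREE]
Op 5: c = malloc(5) -> c = 17; heap: [0-5 ALLOC][6-16 ALLOC][17-21 ALLOC][22-34 FREE]
free(c): c = 17 -> block [17-21 ALLOC]; mark free, coalesce with adjacent free neighbors -> [0-5 ALLOC][6-16 ALLOC][17-34 FREE]

Answer: [0-5 ALLOC][6-16 ALLOC][17-34 FREE]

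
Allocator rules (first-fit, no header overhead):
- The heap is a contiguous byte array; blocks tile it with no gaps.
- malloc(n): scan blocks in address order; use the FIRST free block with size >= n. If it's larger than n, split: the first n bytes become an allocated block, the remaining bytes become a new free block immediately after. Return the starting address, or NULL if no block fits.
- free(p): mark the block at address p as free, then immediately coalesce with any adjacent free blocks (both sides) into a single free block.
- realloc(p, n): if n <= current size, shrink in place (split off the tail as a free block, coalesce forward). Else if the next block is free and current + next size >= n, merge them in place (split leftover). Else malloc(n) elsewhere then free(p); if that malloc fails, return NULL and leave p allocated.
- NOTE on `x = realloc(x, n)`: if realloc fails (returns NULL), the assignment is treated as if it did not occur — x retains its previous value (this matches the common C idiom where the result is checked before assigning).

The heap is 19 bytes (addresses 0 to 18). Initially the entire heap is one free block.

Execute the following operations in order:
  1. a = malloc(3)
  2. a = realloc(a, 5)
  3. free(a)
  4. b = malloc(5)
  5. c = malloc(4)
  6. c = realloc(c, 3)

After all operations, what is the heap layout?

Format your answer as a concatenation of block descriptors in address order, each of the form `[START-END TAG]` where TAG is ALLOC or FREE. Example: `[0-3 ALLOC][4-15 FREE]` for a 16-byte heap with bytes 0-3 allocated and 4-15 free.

Op 1: a = malloc(3) -> a = 0; heap: [0-2 ALLOC][3-18 FREE]
Op 2: a = realloc(a, 5) -> a = 0; heap: [0-4 ALLOC][5-18 FREE]
Op 3: free(a) -> (freed a); heap: [0-18 FREE]
Op 4: b = malloc(5) -> b = 0; heap: [0-4 ALLOC][5-18 FREE]
Op 5: c = malloc(4) -> c = 5; heap: [0-4 ALLOC][5-8 ALLOC][9-18 FREE]
Op 6: c = realloc(c, 3) -> c = 5; heap: [0-4 ALLOC][5-7 ALLOC][8-18 FREE]

Answer: [0-4 ALLOC][5-7 ALLOC][8-18 FREE]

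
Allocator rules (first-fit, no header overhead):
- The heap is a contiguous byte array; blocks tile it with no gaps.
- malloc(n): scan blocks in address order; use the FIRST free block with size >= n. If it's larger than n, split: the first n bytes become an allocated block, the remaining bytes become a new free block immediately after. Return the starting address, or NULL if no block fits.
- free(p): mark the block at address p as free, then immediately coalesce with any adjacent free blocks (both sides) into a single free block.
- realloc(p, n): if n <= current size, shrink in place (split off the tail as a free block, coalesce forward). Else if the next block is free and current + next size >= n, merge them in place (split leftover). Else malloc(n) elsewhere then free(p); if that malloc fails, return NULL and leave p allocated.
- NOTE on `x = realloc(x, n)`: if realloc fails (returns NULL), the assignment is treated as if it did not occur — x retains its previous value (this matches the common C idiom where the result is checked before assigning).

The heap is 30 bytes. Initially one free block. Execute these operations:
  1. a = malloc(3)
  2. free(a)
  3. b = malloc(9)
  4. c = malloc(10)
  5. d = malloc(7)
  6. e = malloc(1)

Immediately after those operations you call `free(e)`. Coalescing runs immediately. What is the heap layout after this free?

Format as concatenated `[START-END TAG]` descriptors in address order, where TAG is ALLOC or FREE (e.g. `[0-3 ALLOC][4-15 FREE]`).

Answer: [0-8 ALLOC][9-18 ALLOC][19-25 ALLOC][26-29 FREE]

Derivation:
Op 1: a = malloc(3) -> a = 0; heap: [0-2 ALLOC][3-29 FREE]
Op 2: free(a) -> (freed a); heap: [0-29 FREE]
Op 3: b = malloc(9) -> b = 0; heap: [0-8 ALLOC][9-29 FREE]
Op 4: c = malloc(10) -> c = 9; heap: [0-8 ALLOC][9-18 ALLOC][19-29 FREE]
Op 5: d = malloc(7) -> d = 19; heap: [0-8 ALLOC][9-18 ALLOC][19-25 ALLOC][26-29 FREE]
Op 6: e = malloc(1) -> e = 26; heap: [0-8 ALLOC][9-18 ALLOC][19-25 ALLOC][26-26 ALLOC][27-29 FREE]
free(e): e = 26 -> block [26-26 ALLOC]; mark free, coalesce with adjacent free neighbors -> [0-8 ALLOC][9-18 ALLOC][19-25 ALLOC][26-29 FREE]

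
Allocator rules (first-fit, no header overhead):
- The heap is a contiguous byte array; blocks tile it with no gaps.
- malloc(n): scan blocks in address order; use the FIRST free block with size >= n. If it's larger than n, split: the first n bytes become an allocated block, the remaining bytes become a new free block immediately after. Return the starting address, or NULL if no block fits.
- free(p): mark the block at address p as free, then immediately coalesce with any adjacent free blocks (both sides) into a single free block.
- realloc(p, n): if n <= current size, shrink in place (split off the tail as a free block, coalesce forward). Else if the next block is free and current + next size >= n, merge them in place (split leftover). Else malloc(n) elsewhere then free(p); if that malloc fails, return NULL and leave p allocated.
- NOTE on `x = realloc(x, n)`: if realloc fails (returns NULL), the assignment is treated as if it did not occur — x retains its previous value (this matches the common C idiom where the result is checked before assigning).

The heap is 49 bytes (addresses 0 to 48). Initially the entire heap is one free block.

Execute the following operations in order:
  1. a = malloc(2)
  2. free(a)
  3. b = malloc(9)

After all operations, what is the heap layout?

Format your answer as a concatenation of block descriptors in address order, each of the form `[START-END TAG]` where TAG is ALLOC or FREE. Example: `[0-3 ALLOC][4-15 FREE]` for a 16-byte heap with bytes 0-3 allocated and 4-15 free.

Op 1: a = malloc(2) -> a = 0; heap: [0-1 ALLOC][2-48 FREE]
Op 2: free(a) -> (freed a); heap: [0-48 FREE]
Op 3: b = malloc(9) -> b = 0; heap: [0-8 ALLOC][9-48 FREE]

Answer: [0-8 ALLOC][9-48 FREE]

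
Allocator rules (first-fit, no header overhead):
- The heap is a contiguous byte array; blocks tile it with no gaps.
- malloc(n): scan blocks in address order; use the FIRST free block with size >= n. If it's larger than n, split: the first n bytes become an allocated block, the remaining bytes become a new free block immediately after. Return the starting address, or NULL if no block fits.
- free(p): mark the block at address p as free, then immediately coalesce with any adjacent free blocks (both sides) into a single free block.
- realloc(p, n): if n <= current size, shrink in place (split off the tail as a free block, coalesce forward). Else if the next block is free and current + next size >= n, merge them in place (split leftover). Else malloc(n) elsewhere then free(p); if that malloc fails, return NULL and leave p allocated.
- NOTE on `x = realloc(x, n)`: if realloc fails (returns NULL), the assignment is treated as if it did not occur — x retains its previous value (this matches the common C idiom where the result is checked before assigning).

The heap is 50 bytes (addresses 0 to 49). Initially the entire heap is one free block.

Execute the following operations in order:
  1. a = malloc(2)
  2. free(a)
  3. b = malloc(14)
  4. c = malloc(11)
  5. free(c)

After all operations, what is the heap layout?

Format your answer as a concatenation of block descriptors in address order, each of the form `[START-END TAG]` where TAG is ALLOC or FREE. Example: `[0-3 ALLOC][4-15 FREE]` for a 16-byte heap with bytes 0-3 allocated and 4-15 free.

Op 1: a = malloc(2) -> a = 0; heap: [0-1 ALLOC][2-49 FREE]
Op 2: free(a) -> (freed a); heap: [0-49 FREE]
Op 3: b = malloc(14) -> b = 0; heap: [0-13 ALLOC][14-49 FREE]
Op 4: c = malloc(11) -> c = 14; heap: [0-13 ALLOC][14-24 ALLOC][25-49 FREE]
Op 5: free(c) -> (freed c); heap: [0-13 ALLOC][14-49 FREE]

Answer: [0-13 ALLOC][14-49 FREE]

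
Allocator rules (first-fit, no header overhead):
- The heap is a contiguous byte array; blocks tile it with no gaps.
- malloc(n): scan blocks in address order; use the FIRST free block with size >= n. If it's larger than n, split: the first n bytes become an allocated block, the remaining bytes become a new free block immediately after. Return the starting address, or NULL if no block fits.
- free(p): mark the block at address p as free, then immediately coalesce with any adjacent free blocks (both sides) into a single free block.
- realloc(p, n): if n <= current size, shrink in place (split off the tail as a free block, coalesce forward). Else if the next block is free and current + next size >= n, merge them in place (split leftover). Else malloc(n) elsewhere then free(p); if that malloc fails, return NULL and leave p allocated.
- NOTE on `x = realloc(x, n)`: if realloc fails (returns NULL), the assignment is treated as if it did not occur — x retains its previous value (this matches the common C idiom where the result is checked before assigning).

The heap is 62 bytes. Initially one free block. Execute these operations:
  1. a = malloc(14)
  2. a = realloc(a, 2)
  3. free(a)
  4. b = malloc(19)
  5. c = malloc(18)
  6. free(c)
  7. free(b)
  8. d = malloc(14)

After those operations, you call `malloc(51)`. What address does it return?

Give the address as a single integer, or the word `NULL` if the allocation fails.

Op 1: a = malloc(14) -> a = 0; heap: [0-13 ALLOC][14-61 FREE]
Op 2: a = realloc(a, 2) -> a = 0; heap: [0-1 ALLOC][2-61 FREE]
Op 3: free(a) -> (freed a); heap: [0-61 FREE]
Op 4: b = malloc(19) -> b = 0; heap: [0-18 ALLOC][19-61 FREE]
Op 5: c = malloc(18) -> c = 19; heap: [0-18 ALLOC][19-36 ALLOC][37-61 FREE]
Op 6: free(c) -> (freed c); heap: [0-18 ALLOC][19-61 FREE]
Op 7: free(b) -> (freed b); heap: [0-61 FREE]
Op 8: d = malloc(14) -> d = 0; heap: [0-13 ALLOC][14-61 FREE]
malloc(51): first-fit scan over [0-13 ALLOC][14-61 FREE] -> NULL

Answer: NULL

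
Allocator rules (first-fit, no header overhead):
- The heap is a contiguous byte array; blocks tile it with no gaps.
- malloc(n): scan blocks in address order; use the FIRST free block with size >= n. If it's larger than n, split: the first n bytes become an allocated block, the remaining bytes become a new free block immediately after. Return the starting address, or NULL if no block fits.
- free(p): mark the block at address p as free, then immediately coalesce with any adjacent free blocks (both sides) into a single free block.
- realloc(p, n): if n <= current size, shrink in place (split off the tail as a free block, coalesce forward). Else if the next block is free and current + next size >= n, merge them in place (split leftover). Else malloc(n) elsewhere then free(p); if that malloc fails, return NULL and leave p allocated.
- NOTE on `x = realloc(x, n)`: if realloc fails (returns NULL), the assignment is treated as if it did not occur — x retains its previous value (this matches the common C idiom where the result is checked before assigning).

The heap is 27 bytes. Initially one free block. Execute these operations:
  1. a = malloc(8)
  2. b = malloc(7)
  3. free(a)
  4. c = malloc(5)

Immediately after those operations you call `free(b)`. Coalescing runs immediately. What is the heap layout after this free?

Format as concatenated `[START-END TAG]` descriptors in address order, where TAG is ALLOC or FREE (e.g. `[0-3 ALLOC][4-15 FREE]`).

Answer: [0-4 ALLOC][5-26 FREE]

Derivation:
Op 1: a = malloc(8) -> a = 0; heap: [0-7 ALLOC][8-26 FREE]
Op 2: b = malloc(7) -> b = 8; heap: [0-7 ALLOC][8-14 ALLOC][15-26 FREE]
Op 3: free(a) -> (freed a); heap: [0-7 FREE][8-14 ALLOC][15-26 FREE]
Op 4: c = malloc(5) -> c = 0; heap: [0-4 ALLOC][5-7 FREE][8-14 ALLOC][15-26 FREE]
free(b): b = 8 -> block [8-14 ALLOC]; mark free, coalesce with adjacent free neighbors -> [0-4 ALLOC][5-26 FREE]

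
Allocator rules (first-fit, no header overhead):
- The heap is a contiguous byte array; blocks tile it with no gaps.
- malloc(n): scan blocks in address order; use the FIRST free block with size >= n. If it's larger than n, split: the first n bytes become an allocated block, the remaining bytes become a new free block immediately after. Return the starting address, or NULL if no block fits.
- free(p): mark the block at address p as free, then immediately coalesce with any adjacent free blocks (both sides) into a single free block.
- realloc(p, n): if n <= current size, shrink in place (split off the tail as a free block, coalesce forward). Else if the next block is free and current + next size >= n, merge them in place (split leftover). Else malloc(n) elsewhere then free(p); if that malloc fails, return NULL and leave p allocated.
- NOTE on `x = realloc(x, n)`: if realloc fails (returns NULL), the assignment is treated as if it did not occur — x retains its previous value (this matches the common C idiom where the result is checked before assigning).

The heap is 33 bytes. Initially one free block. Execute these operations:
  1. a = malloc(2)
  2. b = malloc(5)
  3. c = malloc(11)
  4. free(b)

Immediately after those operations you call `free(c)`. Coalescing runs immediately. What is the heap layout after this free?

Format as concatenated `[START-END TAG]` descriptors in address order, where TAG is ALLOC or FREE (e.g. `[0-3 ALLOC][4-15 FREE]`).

Op 1: a = malloc(2) -> a = 0; heap: [0-1 ALLOC][2-32 FREE]
Op 2: b = malloc(5) -> b = 2; heap: [0-1 ALLOC][2-6 ALLOC][7-32 FREE]
Op 3: c = malloc(11) -> c = 7; heap: [0-1 ALLOC][2-6 ALLOC][7-17 ALLOC][18-32 FREE]
Op 4: free(b) -> (freed b); heap: [0-1 ALLOC][2-6 FREE][7-17 ALLOC][18-32 FREE]
free(c): c = 7 -> block [7-17 ALLOC]; mark free, coalesce with adjacent free neighbors -> [0-1 ALLOC][2-32 FREE]

Answer: [0-1 ALLOC][2-32 FREE]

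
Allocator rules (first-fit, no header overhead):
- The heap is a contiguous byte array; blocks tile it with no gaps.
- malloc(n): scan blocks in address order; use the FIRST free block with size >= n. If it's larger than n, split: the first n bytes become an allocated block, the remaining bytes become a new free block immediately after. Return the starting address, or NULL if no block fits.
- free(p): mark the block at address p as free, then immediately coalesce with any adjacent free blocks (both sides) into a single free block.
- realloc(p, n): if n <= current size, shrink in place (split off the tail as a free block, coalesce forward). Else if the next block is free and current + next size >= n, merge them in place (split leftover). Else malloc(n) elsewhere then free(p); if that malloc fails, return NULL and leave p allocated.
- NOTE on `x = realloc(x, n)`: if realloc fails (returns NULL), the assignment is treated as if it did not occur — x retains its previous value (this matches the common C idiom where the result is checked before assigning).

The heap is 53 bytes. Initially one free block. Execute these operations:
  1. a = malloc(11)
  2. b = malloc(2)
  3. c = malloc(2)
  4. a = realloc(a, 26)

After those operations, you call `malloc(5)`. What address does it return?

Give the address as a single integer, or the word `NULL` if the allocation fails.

Op 1: a = malloc(11) -> a = 0; heap: [0-10 ALLOC][11-52 FREE]
Op 2: b = malloc(2) -> b = 11; heap: [0-10 ALLOC][11-12 ALLOC][13-52 FREE]
Op 3: c = malloc(2) -> c = 13; heap: [0-10 ALLOC][11-12 ALLOC][13-14 ALLOC][15-52 FREE]
Op 4: a = realloc(a, 26) -> a = 15; heap: [0-10 FREE][11-12 ALLOC][13-14 ALLOC][15-40 ALLOC][41-52 FREE]
malloc(5): first-fit scan over [0-10 FREE][11-12 ALLOC][13-14 ALLOC][15-40 ALLOC][41-52 FREE] -> 0

Answer: 0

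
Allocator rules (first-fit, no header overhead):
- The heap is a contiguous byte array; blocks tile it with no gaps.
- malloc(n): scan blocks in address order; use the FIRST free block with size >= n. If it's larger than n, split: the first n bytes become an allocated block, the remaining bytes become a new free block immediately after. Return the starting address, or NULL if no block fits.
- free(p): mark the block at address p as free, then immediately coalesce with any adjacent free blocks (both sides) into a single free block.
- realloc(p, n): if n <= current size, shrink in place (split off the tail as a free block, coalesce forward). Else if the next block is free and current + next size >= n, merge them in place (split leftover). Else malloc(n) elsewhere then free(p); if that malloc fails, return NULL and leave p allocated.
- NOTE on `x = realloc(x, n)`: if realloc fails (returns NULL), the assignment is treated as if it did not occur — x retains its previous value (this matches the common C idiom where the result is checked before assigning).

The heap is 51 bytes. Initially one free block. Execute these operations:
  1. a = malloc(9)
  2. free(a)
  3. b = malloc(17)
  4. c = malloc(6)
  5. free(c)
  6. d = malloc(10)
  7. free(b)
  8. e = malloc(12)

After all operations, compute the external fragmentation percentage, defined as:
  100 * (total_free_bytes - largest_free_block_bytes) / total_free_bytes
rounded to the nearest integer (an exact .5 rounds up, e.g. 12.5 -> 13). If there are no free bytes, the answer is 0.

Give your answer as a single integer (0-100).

Answer: 17

Derivation:
Op 1: a = malloc(9) -> a = 0; heap: [0-8 ALLOC][9-50 FREE]
Op 2: free(a) -> (freed a); heap: [0-50 FREE]
Op 3: b = malloc(17) -> b = 0; heap: [0-16 ALLOC][17-50 FREE]
Op 4: c = malloc(6) -> c = 17; heap: [0-16 ALLOC][17-22 ALLOC][23-50 FREE]
Op 5: free(c) -> (freed c); heap: [0-16 ALLOC][17-50 FREE]
Op 6: d = malloc(10) -> d = 17; heap: [0-16 ALLOC][17-26 ALLOC][27-50 FREE]
Op 7: free(b) -> (freed b); heap: [0-16 FREE][17-26 ALLOC][27-50 FREE]
Op 8: e = malloc(12) -> e = 0; heap: [0-11 ALLOC][12-16 FREE][17-26 ALLOC][27-50 FREE]
Free blocks: [5 24] total_free=29 largest=24 -> 100*(29-24)/29 = 500/29 ≈ 17.241 -> rounds to 17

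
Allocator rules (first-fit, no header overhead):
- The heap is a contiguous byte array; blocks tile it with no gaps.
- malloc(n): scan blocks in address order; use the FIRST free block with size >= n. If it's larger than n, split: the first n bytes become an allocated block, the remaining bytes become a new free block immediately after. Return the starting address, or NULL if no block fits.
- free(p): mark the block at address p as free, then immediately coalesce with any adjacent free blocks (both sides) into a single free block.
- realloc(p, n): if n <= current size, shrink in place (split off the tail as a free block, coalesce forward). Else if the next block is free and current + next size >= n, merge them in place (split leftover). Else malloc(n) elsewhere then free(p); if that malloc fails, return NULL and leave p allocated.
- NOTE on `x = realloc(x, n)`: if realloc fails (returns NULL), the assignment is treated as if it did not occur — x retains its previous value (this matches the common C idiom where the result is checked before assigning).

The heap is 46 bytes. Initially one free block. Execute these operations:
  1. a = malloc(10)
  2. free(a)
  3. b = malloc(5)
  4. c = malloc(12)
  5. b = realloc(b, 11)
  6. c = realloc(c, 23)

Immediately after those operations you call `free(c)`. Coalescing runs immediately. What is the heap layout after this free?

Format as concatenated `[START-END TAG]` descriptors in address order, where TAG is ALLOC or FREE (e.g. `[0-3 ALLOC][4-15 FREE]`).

Op 1: a = malloc(10) -> a = 0; heap: [0-9 ALLOC][10-45 FREE]
Op 2: free(a) -> (freed a); heap: [0-45 FREE]
Op 3: b = malloc(5) -> b = 0; heap: [0-4 ALLOC][5-45 FREE]
Op 4: c = malloc(12) -> c = 5; heap: [0-4 ALLOC][5-16 ALLOC][17-45 FREE]
Op 5: b = realloc(b, 11) -> b = 17; heap: [0-4 FREE][5-16 ALLOC][17-27 ALLOC][28-45 FREE]
Op 6: c = realloc(c, 23) -> NULL (c unchanged); heap: [0-4 FREE][5-16 ALLOC][17-27 ALLOC][28-45 FREE]
free(c): c = 5 -> block [5-16 ALLOC]; mark free, coalesce with adjacent free neighbors -> [0-16 FREE][17-27 ALLOC][28-45 FREE]

Answer: [0-16 FREE][17-27 ALLOC][28-45 FREE]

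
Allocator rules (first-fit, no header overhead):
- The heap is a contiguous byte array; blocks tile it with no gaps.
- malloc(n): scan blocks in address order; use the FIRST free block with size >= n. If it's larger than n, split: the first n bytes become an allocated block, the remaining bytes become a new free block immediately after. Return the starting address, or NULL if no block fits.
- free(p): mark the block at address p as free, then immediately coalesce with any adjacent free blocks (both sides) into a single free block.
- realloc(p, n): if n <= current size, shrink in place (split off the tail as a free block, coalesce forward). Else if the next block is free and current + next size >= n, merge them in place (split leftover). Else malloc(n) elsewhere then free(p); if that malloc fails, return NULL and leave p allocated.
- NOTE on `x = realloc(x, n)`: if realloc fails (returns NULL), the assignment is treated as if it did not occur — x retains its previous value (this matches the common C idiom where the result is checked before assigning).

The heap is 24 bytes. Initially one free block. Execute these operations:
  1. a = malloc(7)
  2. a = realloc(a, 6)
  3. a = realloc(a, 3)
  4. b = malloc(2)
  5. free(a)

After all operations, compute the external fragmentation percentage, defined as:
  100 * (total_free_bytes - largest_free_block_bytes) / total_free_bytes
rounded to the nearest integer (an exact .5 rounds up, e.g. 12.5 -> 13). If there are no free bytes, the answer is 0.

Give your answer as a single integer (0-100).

Answer: 14

Derivation:
Op 1: a = malloc(7) -> a = 0; heap: [0-6 ALLOC][7-23 FREE]
Op 2: a = realloc(a, 6) -> a = 0; heap: [0-5 ALLOC][6-23 FREE]
Op 3: a = realloc(a, 3) -> a = 0; heap: [0-2 ALLOC][3-23 FREE]
Op 4: b = malloc(2) -> b = 3; heap: [0-2 ALLOC][3-4 ALLOC][5-23 FREE]
Op 5: free(a) -> (freed a); heap: [0-2 FREE][3-4 ALLOC][5-23 FREE]
Free blocks: [3 19] total_free=22 largest=19 -> 100*(22-19)/22 = 300/22 ≈ 13.636 -> rounds to 14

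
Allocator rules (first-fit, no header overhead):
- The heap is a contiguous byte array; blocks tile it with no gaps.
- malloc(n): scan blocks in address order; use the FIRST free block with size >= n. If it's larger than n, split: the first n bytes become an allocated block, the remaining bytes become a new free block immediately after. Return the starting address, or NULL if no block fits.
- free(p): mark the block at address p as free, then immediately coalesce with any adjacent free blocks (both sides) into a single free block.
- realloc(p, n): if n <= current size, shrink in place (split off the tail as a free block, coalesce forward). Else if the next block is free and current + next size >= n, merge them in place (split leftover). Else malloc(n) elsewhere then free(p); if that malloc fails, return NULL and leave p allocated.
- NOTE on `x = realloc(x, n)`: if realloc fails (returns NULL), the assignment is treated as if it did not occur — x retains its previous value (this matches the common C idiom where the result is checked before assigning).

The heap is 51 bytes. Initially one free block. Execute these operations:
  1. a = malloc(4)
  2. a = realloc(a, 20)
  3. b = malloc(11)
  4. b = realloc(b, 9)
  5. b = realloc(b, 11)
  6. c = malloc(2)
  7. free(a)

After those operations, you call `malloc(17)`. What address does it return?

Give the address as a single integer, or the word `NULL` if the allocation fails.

Answer: 0

Derivation:
Op 1: a = malloc(4) -> a = 0; heap: [0-3 ALLOC][4-50 FREE]
Op 2: a = realloc(a, 20) -> a = 0; heap: [0-19 ALLOC][20-50 FREE]
Op 3: b = malloc(11) -> b = 20; heap: [0-19 ALLOC][20-30 ALLOC][31-50 FREE]
Op 4: b = realloc(b, 9) -> b = 20; heap: [0-19 ALLOC][20-28 ALLOC][29-50 FREE]
Op 5: b = realloc(b, 11) -> b = 20; heap: [0-19 ALLOC][20-30 ALLOC][31-50 FREE]
Op 6: c = malloc(2) -> c = 31; heap: [0-19 ALLOC][20-30 ALLOC][31-32 ALLOC][33-50 FREE]
Op 7: free(a) -> (freed a); heap: [0-19 FREE][20-30 ALLOC][31-32 ALLOC][33-50 FREE]
malloc(17): first-fit scan over [0-19 FREE][20-30 ALLOC][31-32 ALLOC][33-50 FREE] -> 0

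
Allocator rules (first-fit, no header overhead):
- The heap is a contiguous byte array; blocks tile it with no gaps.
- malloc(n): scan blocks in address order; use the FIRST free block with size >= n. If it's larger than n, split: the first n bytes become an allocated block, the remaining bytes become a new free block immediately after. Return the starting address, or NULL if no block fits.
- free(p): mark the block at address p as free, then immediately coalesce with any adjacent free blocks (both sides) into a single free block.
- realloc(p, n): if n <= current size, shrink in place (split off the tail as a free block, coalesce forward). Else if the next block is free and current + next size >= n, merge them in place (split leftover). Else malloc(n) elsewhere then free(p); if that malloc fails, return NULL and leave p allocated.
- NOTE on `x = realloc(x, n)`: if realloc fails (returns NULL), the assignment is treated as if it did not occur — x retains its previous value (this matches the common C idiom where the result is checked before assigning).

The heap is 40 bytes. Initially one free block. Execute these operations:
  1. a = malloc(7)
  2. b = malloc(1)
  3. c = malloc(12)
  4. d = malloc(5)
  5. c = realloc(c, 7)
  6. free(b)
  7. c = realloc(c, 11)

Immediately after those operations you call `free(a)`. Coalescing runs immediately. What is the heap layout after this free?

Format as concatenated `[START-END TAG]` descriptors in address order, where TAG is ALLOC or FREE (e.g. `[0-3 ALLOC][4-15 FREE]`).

Op 1: a = malloc(7) -> a = 0; heap: [0-6 ALLOC][7-39 FREE]
Op 2: b = malloc(1) -> b = 7; heap: [0-6 ALLOC][7-7 ALLOC][8-39 FREE]
Op 3: c = malloc(12) -> c = 8; heap: [0-6 ALLOC][7-7 ALLOC][8-19 ALLOC][20-39 FREE]
Op 4: d = malloc(5) -> d = 20; heap: [0-6 ALLOC][7-7 ALLOC][8-19 ALLOC][20-24 ALLOC][25-39 FREE]
Op 5: c = realloc(c, 7) -> c = 8; heap: [0-6 ALLOC][7-7 ALLOC][8-14 ALLOC][15-19 FREE][20-24 ALLOC][25-39 FREE]
Op 6: free(b) -> (freed b); heap: [0-6 ALLOC][7-7 FREE][8-14 ALLOC][15-19 FREE][20-24 ALLOC][25-39 FREE]
Op 7: c = realloc(c, 11) -> c = 8; heap: [0-6 ALLOC][7-7 FREE][8-18 ALLOC][19-19 FREE][20-24 ALLOC][25-39 FREE]
free(a): a = 0 -> block [0-6 ALLOC]; mark free, coalesce with adjacent free neighbors -> [0-7 FREE][8-18 ALLOC][19-19 FREE][20-24 ALLOC][25-39 FREE]

Answer: [0-7 FREE][8-18 ALLOC][19-19 FREE][20-24 ALLOC][25-39 FREE]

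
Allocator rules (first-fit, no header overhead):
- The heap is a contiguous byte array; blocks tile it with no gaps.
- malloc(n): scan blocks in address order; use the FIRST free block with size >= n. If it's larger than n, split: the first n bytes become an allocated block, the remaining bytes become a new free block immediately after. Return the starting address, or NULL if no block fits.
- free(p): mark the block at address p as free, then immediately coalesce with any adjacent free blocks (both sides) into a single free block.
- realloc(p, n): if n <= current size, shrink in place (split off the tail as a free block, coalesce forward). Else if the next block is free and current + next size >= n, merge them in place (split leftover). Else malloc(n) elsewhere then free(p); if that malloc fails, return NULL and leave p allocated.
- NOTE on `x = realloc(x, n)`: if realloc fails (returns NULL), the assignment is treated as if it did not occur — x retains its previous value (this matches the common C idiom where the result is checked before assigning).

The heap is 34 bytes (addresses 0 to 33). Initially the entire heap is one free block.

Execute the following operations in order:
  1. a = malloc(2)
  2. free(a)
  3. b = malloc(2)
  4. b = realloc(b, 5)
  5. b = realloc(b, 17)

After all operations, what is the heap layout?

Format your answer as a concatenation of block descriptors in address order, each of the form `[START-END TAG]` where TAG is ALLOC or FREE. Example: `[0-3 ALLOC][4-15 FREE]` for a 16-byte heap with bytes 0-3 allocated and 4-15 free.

Op 1: a = malloc(2) -> a = 0; heap: [0-1 ALLOC][2-33 FREE]
Op 2: free(a) -> (freed a); heap: [0-33 FREE]
Op 3: b = malloc(2) -> b = 0; heap: [0-1 ALLOC][2-33 FREE]
Op 4: b = realloc(b, 5) -> b = 0; heap: [0-4 ALLOC][5-33 FREE]
Op 5: b = realloc(b, 17) -> b = 0; heap: [0-16 ALLOC][17-33 FREE]

Answer: [0-16 ALLOC][17-33 FREE]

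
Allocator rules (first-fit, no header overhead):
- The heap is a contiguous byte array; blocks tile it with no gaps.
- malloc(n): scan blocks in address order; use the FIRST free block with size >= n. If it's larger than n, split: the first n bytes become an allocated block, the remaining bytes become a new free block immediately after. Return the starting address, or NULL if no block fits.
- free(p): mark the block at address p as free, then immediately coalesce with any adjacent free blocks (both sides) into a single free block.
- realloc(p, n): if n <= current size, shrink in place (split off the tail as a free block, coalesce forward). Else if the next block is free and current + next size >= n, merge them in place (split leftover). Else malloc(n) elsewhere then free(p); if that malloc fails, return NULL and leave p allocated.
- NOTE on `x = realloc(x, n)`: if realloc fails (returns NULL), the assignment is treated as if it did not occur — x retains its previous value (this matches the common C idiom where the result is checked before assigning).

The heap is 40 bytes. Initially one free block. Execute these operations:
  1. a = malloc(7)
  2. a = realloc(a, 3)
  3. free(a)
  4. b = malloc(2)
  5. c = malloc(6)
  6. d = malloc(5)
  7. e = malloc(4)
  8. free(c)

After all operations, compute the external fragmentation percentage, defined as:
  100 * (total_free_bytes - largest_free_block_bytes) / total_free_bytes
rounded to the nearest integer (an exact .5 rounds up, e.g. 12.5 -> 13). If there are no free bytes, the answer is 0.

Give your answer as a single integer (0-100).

Op 1: a = malloc(7) -> a = 0; heap: [0-6 ALLOC][7-39 FREE]
Op 2: a = realloc(a, 3) -> a = 0; heap: [0-2 ALLOC][3-39 FREE]
Op 3: free(a) -> (freed a); heap: [0-39 FREE]
Op 4: b = malloc(2) -> b = 0; heap: [0-1 ALLOC][2-39 FREE]
Op 5: c = malloc(6) -> c = 2; heap: [0-1 ALLOC][2-7 ALLOC][8-39 FREE]
Op 6: d = malloc(5) -> d = 8; heap: [0-1 ALLOC][2-7 ALLOC][8-12 ALLOC][13-39 FREE]
Op 7: e = malloc(4) -> e = 13; heap: [0-1 ALLOC][2-7 ALLOC][8-12 ALLOC][13-16 ALLOC][17-39 FREE]
Op 8: free(c) -> (freed c); heap: [0-1 ALLOC][2-7 FREE][8-12 ALLOC][13-16 ALLOC][17-39 FREE]
Free blocks: [6 23] total_free=29 largest=23 -> 100*(29-23)/29 = 600/29 ≈ 20.690 -> rounds to 21

Answer: 21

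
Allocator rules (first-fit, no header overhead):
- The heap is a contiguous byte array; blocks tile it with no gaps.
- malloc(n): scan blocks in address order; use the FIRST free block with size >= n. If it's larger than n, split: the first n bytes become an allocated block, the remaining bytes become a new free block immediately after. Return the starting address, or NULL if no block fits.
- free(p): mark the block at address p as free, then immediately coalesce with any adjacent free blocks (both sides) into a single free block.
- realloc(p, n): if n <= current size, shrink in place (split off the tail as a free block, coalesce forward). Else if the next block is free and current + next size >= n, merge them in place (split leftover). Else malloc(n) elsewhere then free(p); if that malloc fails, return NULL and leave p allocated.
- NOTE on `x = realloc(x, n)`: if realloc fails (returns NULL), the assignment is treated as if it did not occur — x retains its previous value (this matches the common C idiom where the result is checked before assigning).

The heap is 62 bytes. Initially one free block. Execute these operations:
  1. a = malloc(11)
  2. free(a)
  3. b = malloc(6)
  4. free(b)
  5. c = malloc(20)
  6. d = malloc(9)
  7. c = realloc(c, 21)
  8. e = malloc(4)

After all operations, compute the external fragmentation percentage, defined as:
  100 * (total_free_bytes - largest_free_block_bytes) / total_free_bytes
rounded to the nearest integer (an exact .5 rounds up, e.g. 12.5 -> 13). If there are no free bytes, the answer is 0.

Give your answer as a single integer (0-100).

Answer: 43

Derivation:
Op 1: a = malloc(11) -> a = 0; heap: [0-10 ALLOC][11-61 FREE]
Op 2: free(a) -> (freed a); heap: [0-61 FREE]
Op 3: b = malloc(6) -> b = 0; heap: [0-5 ALLOC][6-61 FREE]
Op 4: free(b) -> (freed b); heap: [0-61 FREE]
Op 5: c = malloc(20) -> c = 0; heap: [0-19 ALLOC][20-61 FREE]
Op 6: d = malloc(9) -> d = 20; heap: [0-19 ALLOC][20-28 ALLOC][29-61 FREE]
Op 7: c = realloc(c, 21) -> c = 29; heap: [0-19 FREE][20-28 ALLOC][29-49 ALLOC][50-61 FREE]
Op 8: e = malloc(4) -> e = 0; heap: [0-3 ALLOC][4-19 FREE][20-28 ALLOC][29-49 ALLOC][50-61 FREE]
Free blocks: [16 12] total_free=28 largest=16 -> 100*(28-16)/28 = 1200/28 ≈ 42.857 -> rounds to 43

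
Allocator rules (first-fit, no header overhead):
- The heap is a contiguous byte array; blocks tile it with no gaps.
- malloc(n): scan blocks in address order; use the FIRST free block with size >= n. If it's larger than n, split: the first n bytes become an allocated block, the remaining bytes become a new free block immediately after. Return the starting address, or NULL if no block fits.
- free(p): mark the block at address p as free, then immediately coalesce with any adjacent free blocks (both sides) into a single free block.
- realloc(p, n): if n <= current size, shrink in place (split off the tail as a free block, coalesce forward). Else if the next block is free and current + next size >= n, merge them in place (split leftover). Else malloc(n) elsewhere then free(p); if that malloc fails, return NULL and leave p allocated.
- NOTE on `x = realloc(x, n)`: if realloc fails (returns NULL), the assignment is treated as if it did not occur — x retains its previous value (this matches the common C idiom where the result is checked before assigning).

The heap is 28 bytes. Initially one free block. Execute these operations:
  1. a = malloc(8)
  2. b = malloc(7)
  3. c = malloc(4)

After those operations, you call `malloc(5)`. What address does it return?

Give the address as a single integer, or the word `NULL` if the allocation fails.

Op 1: a = malloc(8) -> a = 0; heap: [0-7 ALLOC][8-27 FREE]
Op 2: b = malloc(7) -> b = 8; heap: [0-7 ALLOC][8-14 ALLOC][15-27 FREE]
Op 3: c = malloc(4) -> c = 15; heap: [0-7 ALLOC][8-14 ALLOC][15-18 ALLOC][19-27 FREE]
malloc(5): first-fit scan over [0-7 ALLOC][8-14 ALLOC][15-18 ALLOC][19-27 FREE] -> 19

Answer: 19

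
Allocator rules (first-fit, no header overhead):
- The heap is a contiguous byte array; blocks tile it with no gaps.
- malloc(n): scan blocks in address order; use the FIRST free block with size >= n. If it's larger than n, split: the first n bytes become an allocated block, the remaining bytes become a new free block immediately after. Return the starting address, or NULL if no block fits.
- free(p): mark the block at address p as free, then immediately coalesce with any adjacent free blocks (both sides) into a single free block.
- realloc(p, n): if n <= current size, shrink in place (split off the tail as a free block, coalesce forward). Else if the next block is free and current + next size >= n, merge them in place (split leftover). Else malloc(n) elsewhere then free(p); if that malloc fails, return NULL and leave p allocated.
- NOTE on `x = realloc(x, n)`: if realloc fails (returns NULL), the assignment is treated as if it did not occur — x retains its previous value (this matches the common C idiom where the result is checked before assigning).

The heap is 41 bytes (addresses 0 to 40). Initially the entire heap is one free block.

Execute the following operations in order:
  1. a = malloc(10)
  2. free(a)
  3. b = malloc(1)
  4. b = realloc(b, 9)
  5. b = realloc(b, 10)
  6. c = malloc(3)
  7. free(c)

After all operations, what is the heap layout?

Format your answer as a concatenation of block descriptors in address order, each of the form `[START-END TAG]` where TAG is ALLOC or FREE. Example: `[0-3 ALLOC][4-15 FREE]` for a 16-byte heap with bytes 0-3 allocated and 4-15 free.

Answer: [0-9 ALLOC][10-40 FREE]

Derivation:
Op 1: a = malloc(10) -> a = 0; heap: [0-9 ALLOC][10-40 FREE]
Op 2: free(a) -> (freed a); heap: [0-40 FREE]
Op 3: b = malloc(1) -> b = 0; heap: [0-0 ALLOC][1-40 FREE]
Op 4: b = realloc(b, 9) -> b = 0; heap: [0-8 ALLOC][9-40 FREE]
Op 5: b = realloc(b, 10) -> b = 0; heap: [0-9 ALLOC][10-40 FREE]
Op 6: c = malloc(3) -> c = 10; heap: [0-9 ALLOC][10-12 ALLOC][13-40 FREE]
Op 7: free(c) -> (freed c); heap: [0-9 ALLOC][10-40 FREE]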